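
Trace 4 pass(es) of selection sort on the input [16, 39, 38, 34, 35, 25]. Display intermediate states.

Pass 1: Select minimum 16 at index 0, swap -> [16, 39, 38, 34, 35, 25]
Pass 2: Select minimum 25 at index 5, swap -> [16, 25, 38, 34, 35, 39]
Pass 3: Select minimum 34 at index 3, swap -> [16, 25, 34, 38, 35, 39]
Pass 4: Select minimum 35 at index 4, swap -> [16, 25, 34, 35, 38, 39]


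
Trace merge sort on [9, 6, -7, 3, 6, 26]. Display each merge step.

Divide and conquer:
  Merge [6] + [-7] -> [-7, 6]
  Merge [9] + [-7, 6] -> [-7, 6, 9]
  Merge [6] + [26] -> [6, 26]
  Merge [3] + [6, 26] -> [3, 6, 26]
  Merge [-7, 6, 9] + [3, 6, 26] -> [-7, 3, 6, 6, 9, 26]


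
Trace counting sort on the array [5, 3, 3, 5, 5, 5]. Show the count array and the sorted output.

Count array: [0, 0, 0, 2, 0, 4]
(count[i] = number of elements equal to i)
Cumulative count: [0, 0, 0, 2, 2, 6]
Sorted: [3, 3, 5, 5, 5, 5]


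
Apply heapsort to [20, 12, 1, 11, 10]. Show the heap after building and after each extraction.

Build heap: [20, 12, 1, 11, 10]
Extract 20: [12, 11, 1, 10, 20]
Extract 12: [11, 10, 1, 12, 20]
Extract 11: [10, 1, 11, 12, 20]
Extract 10: [1, 10, 11, 12, 20]


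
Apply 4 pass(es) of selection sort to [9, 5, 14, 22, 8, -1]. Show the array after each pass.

Pass 1: Select minimum -1 at index 5, swap -> [-1, 5, 14, 22, 8, 9]
Pass 2: Select minimum 5 at index 1, swap -> [-1, 5, 14, 22, 8, 9]
Pass 3: Select minimum 8 at index 4, swap -> [-1, 5, 8, 22, 14, 9]
Pass 4: Select minimum 9 at index 5, swap -> [-1, 5, 8, 9, 14, 22]


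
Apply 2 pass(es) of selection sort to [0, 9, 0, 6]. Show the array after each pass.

Pass 1: Select minimum 0 at index 0, swap -> [0, 9, 0, 6]
Pass 2: Select minimum 0 at index 2, swap -> [0, 0, 9, 6]


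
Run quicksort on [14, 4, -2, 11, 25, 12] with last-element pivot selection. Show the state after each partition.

Partition 1: pivot=12 at index 3 -> [4, -2, 11, 12, 25, 14]
Partition 2: pivot=11 at index 2 -> [4, -2, 11, 12, 25, 14]
Partition 3: pivot=-2 at index 0 -> [-2, 4, 11, 12, 25, 14]
Partition 4: pivot=14 at index 4 -> [-2, 4, 11, 12, 14, 25]


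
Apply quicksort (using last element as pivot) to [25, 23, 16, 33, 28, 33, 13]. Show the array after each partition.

Partition 1: pivot=13 at index 0 -> [13, 23, 16, 33, 28, 33, 25]
Partition 2: pivot=25 at index 3 -> [13, 23, 16, 25, 28, 33, 33]
Partition 3: pivot=16 at index 1 -> [13, 16, 23, 25, 28, 33, 33]
Partition 4: pivot=33 at index 6 -> [13, 16, 23, 25, 28, 33, 33]
Partition 5: pivot=33 at index 5 -> [13, 16, 23, 25, 28, 33, 33]


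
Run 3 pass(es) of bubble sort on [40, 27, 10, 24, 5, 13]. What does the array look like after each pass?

After pass 1: [27, 10, 24, 5, 13, 40] (5 swaps)
After pass 2: [10, 24, 5, 13, 27, 40] (4 swaps)
After pass 3: [10, 5, 13, 24, 27, 40] (2 swaps)
Total swaps: 11


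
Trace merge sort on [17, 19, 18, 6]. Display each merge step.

Divide and conquer:
  Merge [17] + [19] -> [17, 19]
  Merge [18] + [6] -> [6, 18]
  Merge [17, 19] + [6, 18] -> [6, 17, 18, 19]


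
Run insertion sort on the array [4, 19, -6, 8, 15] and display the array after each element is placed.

First element 4 is already 'sorted'
Insert 19: shifted 0 elements -> [4, 19, -6, 8, 15]
Insert -6: shifted 2 elements -> [-6, 4, 19, 8, 15]
Insert 8: shifted 1 elements -> [-6, 4, 8, 19, 15]
Insert 15: shifted 1 elements -> [-6, 4, 8, 15, 19]


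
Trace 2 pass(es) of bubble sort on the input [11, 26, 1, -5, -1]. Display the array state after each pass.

After pass 1: [11, 1, -5, -1, 26] (3 swaps)
After pass 2: [1, -5, -1, 11, 26] (3 swaps)
Total swaps: 6


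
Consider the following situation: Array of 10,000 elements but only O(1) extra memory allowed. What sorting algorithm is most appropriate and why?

Best choice: Heapsort
Reason: Heapsort rearranges the array in place using O(1) auxiliary space and still guarantees O(n log n) time; quicksort partitions in place but needs Theta(log n) stack space for recursion (O(n) in the worst case), and mergesort requires O(n) auxiliary space


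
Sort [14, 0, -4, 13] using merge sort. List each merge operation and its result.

Divide and conquer:
  Merge [14] + [0] -> [0, 14]
  Merge [-4] + [13] -> [-4, 13]
  Merge [0, 14] + [-4, 13] -> [-4, 0, 13, 14]


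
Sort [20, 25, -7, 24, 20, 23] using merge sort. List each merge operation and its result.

Divide and conquer:
  Merge [25] + [-7] -> [-7, 25]
  Merge [20] + [-7, 25] -> [-7, 20, 25]
  Merge [20] + [23] -> [20, 23]
  Merge [24] + [20, 23] -> [20, 23, 24]
  Merge [-7, 20, 25] + [20, 23, 24] -> [-7, 20, 20, 23, 24, 25]


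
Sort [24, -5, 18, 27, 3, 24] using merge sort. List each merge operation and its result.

Divide and conquer:
  Merge [-5] + [18] -> [-5, 18]
  Merge [24] + [-5, 18] -> [-5, 18, 24]
  Merge [3] + [24] -> [3, 24]
  Merge [27] + [3, 24] -> [3, 24, 27]
  Merge [-5, 18, 24] + [3, 24, 27] -> [-5, 3, 18, 24, 24, 27]


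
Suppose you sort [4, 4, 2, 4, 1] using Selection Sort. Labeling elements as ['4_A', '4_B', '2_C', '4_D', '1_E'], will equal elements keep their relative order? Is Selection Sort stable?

Trace Selection Sort on the labeled array (the key is the number; the letter only tracks identity):
  Pass 1: minimum of unsorted part is 1_E at index 4; swap it with 4_A at index 0 -> [1_E, 4_B, 2_C, 4_D, 4_A]
  Pass 2: minimum of unsorted part is 2_C at index 2; swap it with 4_B at index 1 -> [1_E, 2_C, 4_B, 4_D, 4_A]
  Pass 3: minimum 4_B is already at index 2; no swap -> [1_E, 2_C, 4_B, 4_D, 4_A]
  Pass 4: minimum 4_D is already at index 3; no swap -> [1_E, 2_C, 4_B, 4_D, 4_A]
Final order: [1_E, 2_C, 4_B, 4_D, 4_A]
Equal keys:
  value 4: originally 4_A, 4_B, 4_D; after sorting 4_B, 4_D, 4_A -> order changed
Equal keys were reordered, so Selection Sort is not stable: the long-range swap that moves the minimum into place can carry an element past an equal key. (One such input is enough; an unstable sort may happen to preserve order on other inputs, but it gives no guarantee.)
Answer: Not stable


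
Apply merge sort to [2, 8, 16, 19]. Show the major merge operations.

Divide and conquer:
  Merge [2] + [8] -> [2, 8]
  Merge [16] + [19] -> [16, 19]
  Merge [2, 8] + [16, 19] -> [2, 8, 16, 19]


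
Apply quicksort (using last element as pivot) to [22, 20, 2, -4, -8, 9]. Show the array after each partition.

Partition 1: pivot=9 at index 3 -> [2, -4, -8, 9, 22, 20]
Partition 2: pivot=-8 at index 0 -> [-8, -4, 2, 9, 22, 20]
Partition 3: pivot=2 at index 2 -> [-8, -4, 2, 9, 22, 20]
Partition 4: pivot=20 at index 4 -> [-8, -4, 2, 9, 20, 22]


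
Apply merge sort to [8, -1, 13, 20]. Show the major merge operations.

Divide and conquer:
  Merge [8] + [-1] -> [-1, 8]
  Merge [13] + [20] -> [13, 20]
  Merge [-1, 8] + [13, 20] -> [-1, 8, 13, 20]


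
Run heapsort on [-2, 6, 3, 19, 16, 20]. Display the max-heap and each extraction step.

Build heap: [20, 19, 3, 6, 16, -2]
Extract 20: [19, 16, 3, 6, -2, 20]
Extract 19: [16, 6, 3, -2, 19, 20]
Extract 16: [6, -2, 3, 16, 19, 20]
Extract 6: [3, -2, 6, 16, 19, 20]
Extract 3: [-2, 3, 6, 16, 19, 20]


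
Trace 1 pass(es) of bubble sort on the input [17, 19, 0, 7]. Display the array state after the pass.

After pass 1: [17, 0, 7, 19] (2 swaps)
Total swaps: 2


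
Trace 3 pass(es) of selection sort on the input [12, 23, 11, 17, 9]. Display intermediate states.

Pass 1: Select minimum 9 at index 4, swap -> [9, 23, 11, 17, 12]
Pass 2: Select minimum 11 at index 2, swap -> [9, 11, 23, 17, 12]
Pass 3: Select minimum 12 at index 4, swap -> [9, 11, 12, 17, 23]


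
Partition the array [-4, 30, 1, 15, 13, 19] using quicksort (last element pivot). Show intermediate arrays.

Partition 1: pivot=19 at index 4 -> [-4, 1, 15, 13, 19, 30]
Partition 2: pivot=13 at index 2 -> [-4, 1, 13, 15, 19, 30]
Partition 3: pivot=1 at index 1 -> [-4, 1, 13, 15, 19, 30]


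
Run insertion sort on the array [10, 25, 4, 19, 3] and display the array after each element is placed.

First element 10 is already 'sorted'
Insert 25: shifted 0 elements -> [10, 25, 4, 19, 3]
Insert 4: shifted 2 elements -> [4, 10, 25, 19, 3]
Insert 19: shifted 1 elements -> [4, 10, 19, 25, 3]
Insert 3: shifted 4 elements -> [3, 4, 10, 19, 25]


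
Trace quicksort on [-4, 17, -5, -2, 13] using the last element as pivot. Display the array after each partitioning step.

Partition 1: pivot=13 at index 3 -> [-4, -5, -2, 13, 17]
Partition 2: pivot=-2 at index 2 -> [-4, -5, -2, 13, 17]
Partition 3: pivot=-5 at index 0 -> [-5, -4, -2, 13, 17]


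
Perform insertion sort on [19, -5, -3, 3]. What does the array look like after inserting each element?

First element 19 is already 'sorted'
Insert -5: shifted 1 elements -> [-5, 19, -3, 3]
Insert -3: shifted 1 elements -> [-5, -3, 19, 3]
Insert 3: shifted 1 elements -> [-5, -3, 3, 19]


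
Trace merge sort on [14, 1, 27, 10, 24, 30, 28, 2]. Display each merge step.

Divide and conquer:
  Merge [14] + [1] -> [1, 14]
  Merge [27] + [10] -> [10, 27]
  Merge [1, 14] + [10, 27] -> [1, 10, 14, 27]
  Merge [24] + [30] -> [24, 30]
  Merge [28] + [2] -> [2, 28]
  Merge [24, 30] + [2, 28] -> [2, 24, 28, 30]
  Merge [1, 10, 14, 27] + [2, 24, 28, 30] -> [1, 2, 10, 14, 24, 27, 28, 30]


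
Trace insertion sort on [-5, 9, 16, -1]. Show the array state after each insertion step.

First element -5 is already 'sorted'
Insert 9: shifted 0 elements -> [-5, 9, 16, -1]
Insert 16: shifted 0 elements -> [-5, 9, 16, -1]
Insert -1: shifted 2 elements -> [-5, -1, 9, 16]


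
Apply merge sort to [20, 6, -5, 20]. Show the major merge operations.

Divide and conquer:
  Merge [20] + [6] -> [6, 20]
  Merge [-5] + [20] -> [-5, 20]
  Merge [6, 20] + [-5, 20] -> [-5, 6, 20, 20]


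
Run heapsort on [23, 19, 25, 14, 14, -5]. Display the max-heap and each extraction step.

Build heap: [25, 19, 23, 14, 14, -5]
Extract 25: [23, 19, -5, 14, 14, 25]
Extract 23: [19, 14, -5, 14, 23, 25]
Extract 19: [14, 14, -5, 19, 23, 25]
Extract 14: [14, -5, 14, 19, 23, 25]
Extract 14: [-5, 14, 14, 19, 23, 25]


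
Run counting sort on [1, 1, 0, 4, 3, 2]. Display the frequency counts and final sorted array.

Count array: [1, 2, 1, 1, 1]
(count[i] = number of elements equal to i)
Cumulative count: [1, 3, 4, 5, 6]
Sorted: [0, 1, 1, 2, 3, 4]


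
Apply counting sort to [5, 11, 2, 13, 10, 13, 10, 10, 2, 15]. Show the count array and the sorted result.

Count array: [0, 0, 2, 0, 0, 1, 0, 0, 0, 0, 3, 1, 0, 2, 0, 1]
(count[i] = number of elements equal to i)
Cumulative count: [0, 0, 2, 2, 2, 3, 3, 3, 3, 3, 6, 7, 7, 9, 9, 10]
Sorted: [2, 2, 5, 10, 10, 10, 11, 13, 13, 15]


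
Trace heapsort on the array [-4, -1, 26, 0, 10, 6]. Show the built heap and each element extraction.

Build heap: [26, 10, 6, 0, -1, -4]
Extract 26: [10, 0, 6, -4, -1, 26]
Extract 10: [6, 0, -1, -4, 10, 26]
Extract 6: [0, -4, -1, 6, 10, 26]
Extract 0: [-1, -4, 0, 6, 10, 26]
Extract -1: [-4, -1, 0, 6, 10, 26]


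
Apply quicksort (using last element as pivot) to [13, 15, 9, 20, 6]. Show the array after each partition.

Partition 1: pivot=6 at index 0 -> [6, 15, 9, 20, 13]
Partition 2: pivot=13 at index 2 -> [6, 9, 13, 20, 15]
Partition 3: pivot=15 at index 3 -> [6, 9, 13, 15, 20]


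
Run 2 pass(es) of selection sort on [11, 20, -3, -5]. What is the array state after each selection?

Pass 1: Select minimum -5 at index 3, swap -> [-5, 20, -3, 11]
Pass 2: Select minimum -3 at index 2, swap -> [-5, -3, 20, 11]


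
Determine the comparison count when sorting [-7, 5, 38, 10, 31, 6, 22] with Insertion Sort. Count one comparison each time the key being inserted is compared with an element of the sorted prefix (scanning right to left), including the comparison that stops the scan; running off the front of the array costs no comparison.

Insert 5: -7 <= 5 (stop) = 1 comparison(s) -> [-7, 5, 38, 10, 31, 6, 22]
Insert 38: 5 <= 38 (stop) = 1 comparison(s) -> [-7, 5, 38, 10, 31, 6, 22]
Insert 10: 38 > 10 (shift), 5 <= 10 (stop) = 2 comparison(s) -> [-7, 5, 10, 38, 31, 6, 22]
Insert 31: 38 > 31 (shift), 10 <= 31 (stop) = 2 comparison(s) -> [-7, 5, 10, 31, 38, 6, 22]
Insert 6: 38 > 6 (shift), 31 > 6 (shift), 10 > 6 (shift), 5 <= 6 (stop) = 4 comparison(s) -> [-7, 5, 6, 10, 31, 38, 22]
Insert 22: 38 > 22 (shift), 31 > 22 (shift), 10 <= 22 (stop) = 3 comparison(s) -> [-7, 5, 6, 10, 22, 31, 38]
Total comparisons: 1 + 1 + 2 + 2 + 4 + 3 = 13


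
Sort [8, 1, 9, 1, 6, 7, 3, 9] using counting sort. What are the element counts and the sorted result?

Count array: [0, 2, 0, 1, 0, 0, 1, 1, 1, 2]
(count[i] = number of elements equal to i)
Cumulative count: [0, 2, 2, 3, 3, 3, 4, 5, 6, 8]
Sorted: [1, 1, 3, 6, 7, 8, 9, 9]


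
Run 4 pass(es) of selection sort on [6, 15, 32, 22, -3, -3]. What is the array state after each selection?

Pass 1: Select minimum -3 at index 4, swap -> [-3, 15, 32, 22, 6, -3]
Pass 2: Select minimum -3 at index 5, swap -> [-3, -3, 32, 22, 6, 15]
Pass 3: Select minimum 6 at index 4, swap -> [-3, -3, 6, 22, 32, 15]
Pass 4: Select minimum 15 at index 5, swap -> [-3, -3, 6, 15, 32, 22]


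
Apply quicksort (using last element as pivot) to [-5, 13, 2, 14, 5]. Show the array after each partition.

Partition 1: pivot=5 at index 2 -> [-5, 2, 5, 14, 13]
Partition 2: pivot=2 at index 1 -> [-5, 2, 5, 14, 13]
Partition 3: pivot=13 at index 3 -> [-5, 2, 5, 13, 14]


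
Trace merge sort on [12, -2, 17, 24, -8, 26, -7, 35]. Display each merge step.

Divide and conquer:
  Merge [12] + [-2] -> [-2, 12]
  Merge [17] + [24] -> [17, 24]
  Merge [-2, 12] + [17, 24] -> [-2, 12, 17, 24]
  Merge [-8] + [26] -> [-8, 26]
  Merge [-7] + [35] -> [-7, 35]
  Merge [-8, 26] + [-7, 35] -> [-8, -7, 26, 35]
  Merge [-2, 12, 17, 24] + [-8, -7, 26, 35] -> [-8, -7, -2, 12, 17, 24, 26, 35]


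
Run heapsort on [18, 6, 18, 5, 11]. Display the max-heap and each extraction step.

Build heap: [18, 11, 18, 5, 6]
Extract 18: [18, 11, 6, 5, 18]
Extract 18: [11, 5, 6, 18, 18]
Extract 11: [6, 5, 11, 18, 18]
Extract 6: [5, 6, 11, 18, 18]


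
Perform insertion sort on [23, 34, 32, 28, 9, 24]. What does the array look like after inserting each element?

First element 23 is already 'sorted'
Insert 34: shifted 0 elements -> [23, 34, 32, 28, 9, 24]
Insert 32: shifted 1 elements -> [23, 32, 34, 28, 9, 24]
Insert 28: shifted 2 elements -> [23, 28, 32, 34, 9, 24]
Insert 9: shifted 4 elements -> [9, 23, 28, 32, 34, 24]
Insert 24: shifted 3 elements -> [9, 23, 24, 28, 32, 34]


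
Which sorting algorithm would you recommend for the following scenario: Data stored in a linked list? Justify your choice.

Best choice: Merge sort
Reason: Merge sort doesn't require random access; can be done in O(1) extra space for linked lists


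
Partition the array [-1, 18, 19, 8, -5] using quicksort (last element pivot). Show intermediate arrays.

Partition 1: pivot=-5 at index 0 -> [-5, 18, 19, 8, -1]
Partition 2: pivot=-1 at index 1 -> [-5, -1, 19, 8, 18]
Partition 3: pivot=18 at index 3 -> [-5, -1, 8, 18, 19]


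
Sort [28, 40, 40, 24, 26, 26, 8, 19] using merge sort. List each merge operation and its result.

Divide and conquer:
  Merge [28] + [40] -> [28, 40]
  Merge [40] + [24] -> [24, 40]
  Merge [28, 40] + [24, 40] -> [24, 28, 40, 40]
  Merge [26] + [26] -> [26, 26]
  Merge [8] + [19] -> [8, 19]
  Merge [26, 26] + [8, 19] -> [8, 19, 26, 26]
  Merge [24, 28, 40, 40] + [8, 19, 26, 26] -> [8, 19, 24, 26, 26, 28, 40, 40]


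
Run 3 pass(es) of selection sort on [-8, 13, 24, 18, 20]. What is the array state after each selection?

Pass 1: Select minimum -8 at index 0, swap -> [-8, 13, 24, 18, 20]
Pass 2: Select minimum 13 at index 1, swap -> [-8, 13, 24, 18, 20]
Pass 3: Select minimum 18 at index 3, swap -> [-8, 13, 18, 24, 20]


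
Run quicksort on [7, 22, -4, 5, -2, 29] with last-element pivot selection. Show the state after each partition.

Partition 1: pivot=29 at index 5 -> [7, 22, -4, 5, -2, 29]
Partition 2: pivot=-2 at index 1 -> [-4, -2, 7, 5, 22, 29]
Partition 3: pivot=22 at index 4 -> [-4, -2, 7, 5, 22, 29]
Partition 4: pivot=5 at index 2 -> [-4, -2, 5, 7, 22, 29]


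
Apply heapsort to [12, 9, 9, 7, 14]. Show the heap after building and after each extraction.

Build heap: [14, 12, 9, 7, 9]
Extract 14: [12, 9, 9, 7, 14]
Extract 12: [9, 7, 9, 12, 14]
Extract 9: [9, 7, 9, 12, 14]
Extract 9: [7, 9, 9, 12, 14]


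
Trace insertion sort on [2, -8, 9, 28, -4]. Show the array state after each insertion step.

First element 2 is already 'sorted'
Insert -8: shifted 1 elements -> [-8, 2, 9, 28, -4]
Insert 9: shifted 0 elements -> [-8, 2, 9, 28, -4]
Insert 28: shifted 0 elements -> [-8, 2, 9, 28, -4]
Insert -4: shifted 3 elements -> [-8, -4, 2, 9, 28]


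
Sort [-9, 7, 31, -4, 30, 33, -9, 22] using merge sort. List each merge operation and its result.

Divide and conquer:
  Merge [-9] + [7] -> [-9, 7]
  Merge [31] + [-4] -> [-4, 31]
  Merge [-9, 7] + [-4, 31] -> [-9, -4, 7, 31]
  Merge [30] + [33] -> [30, 33]
  Merge [-9] + [22] -> [-9, 22]
  Merge [30, 33] + [-9, 22] -> [-9, 22, 30, 33]
  Merge [-9, -4, 7, 31] + [-9, 22, 30, 33] -> [-9, -9, -4, 7, 22, 30, 31, 33]


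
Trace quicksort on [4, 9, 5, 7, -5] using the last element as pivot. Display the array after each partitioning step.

Partition 1: pivot=-5 at index 0 -> [-5, 9, 5, 7, 4]
Partition 2: pivot=4 at index 1 -> [-5, 4, 5, 7, 9]
Partition 3: pivot=9 at index 4 -> [-5, 4, 5, 7, 9]
Partition 4: pivot=7 at index 3 -> [-5, 4, 5, 7, 9]


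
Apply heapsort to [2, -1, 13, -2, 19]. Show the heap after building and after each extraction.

Build heap: [19, 2, 13, -2, -1]
Extract 19: [13, 2, -1, -2, 19]
Extract 13: [2, -2, -1, 13, 19]
Extract 2: [-1, -2, 2, 13, 19]
Extract -1: [-2, -1, 2, 13, 19]


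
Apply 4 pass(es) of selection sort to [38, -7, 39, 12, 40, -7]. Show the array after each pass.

Pass 1: Select minimum -7 at index 1, swap -> [-7, 38, 39, 12, 40, -7]
Pass 2: Select minimum -7 at index 5, swap -> [-7, -7, 39, 12, 40, 38]
Pass 3: Select minimum 12 at index 3, swap -> [-7, -7, 12, 39, 40, 38]
Pass 4: Select minimum 38 at index 5, swap -> [-7, -7, 12, 38, 40, 39]


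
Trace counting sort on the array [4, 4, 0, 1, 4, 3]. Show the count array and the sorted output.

Count array: [1, 1, 0, 1, 3]
(count[i] = number of elements equal to i)
Cumulative count: [1, 2, 2, 3, 6]
Sorted: [0, 1, 3, 4, 4, 4]


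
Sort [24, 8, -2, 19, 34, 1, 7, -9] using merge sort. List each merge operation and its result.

Divide and conquer:
  Merge [24] + [8] -> [8, 24]
  Merge [-2] + [19] -> [-2, 19]
  Merge [8, 24] + [-2, 19] -> [-2, 8, 19, 24]
  Merge [34] + [1] -> [1, 34]
  Merge [7] + [-9] -> [-9, 7]
  Merge [1, 34] + [-9, 7] -> [-9, 1, 7, 34]
  Merge [-2, 8, 19, 24] + [-9, 1, 7, 34] -> [-9, -2, 1, 7, 8, 19, 24, 34]


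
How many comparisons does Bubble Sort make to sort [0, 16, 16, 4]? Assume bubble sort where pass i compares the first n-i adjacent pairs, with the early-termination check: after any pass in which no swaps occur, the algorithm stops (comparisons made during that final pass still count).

Pass 1: compare adjacent pairs (0,1)..(2,3) = 3 comparison(s), 1 swap(s) -> [0, 16, 4, 16]
Pass 2: compare adjacent pairs (0,1)..(1,2) = 2 comparison(s), 1 swap(s) -> [0, 4, 16, 16]
Pass 3: compare adjacent pairs (0,1)..(0,1) = 1 comparison(s), 0 swap(s) -> [0, 4, 16, 16]
No swaps in this pass, so bubble sort stops here.
Total comparisons: 3 + 2 + 1 = 6


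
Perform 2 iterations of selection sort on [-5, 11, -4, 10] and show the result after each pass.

Pass 1: Select minimum -5 at index 0, swap -> [-5, 11, -4, 10]
Pass 2: Select minimum -4 at index 2, swap -> [-5, -4, 11, 10]


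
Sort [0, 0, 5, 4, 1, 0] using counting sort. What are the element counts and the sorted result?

Count array: [3, 1, 0, 0, 1, 1]
(count[i] = number of elements equal to i)
Cumulative count: [3, 4, 4, 4, 5, 6]
Sorted: [0, 0, 0, 1, 4, 5]


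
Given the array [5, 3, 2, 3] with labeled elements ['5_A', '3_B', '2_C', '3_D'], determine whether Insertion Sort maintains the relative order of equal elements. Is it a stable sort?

Trace Insertion Sort on the labeled array (the key is the number; the letter only tracks identity):
  Insert 3_B at index 0: [3_B, 5_A, 2_C, 3_D]
  Insert 2_C at index 0: [2_C, 3_B, 5_A, 3_D]
  Insert 3_D at index 2: [2_C, 3_B, 3_D, 5_A]
Final order: [2_C, 3_B, 3_D, 5_A]
Equal keys:
  value 3: originally 3_B, 3_D; after sorting 3_B, 3_D -> order preserved
All equal keys kept their original relative order. Insertion Sort is stable: elements are shifted only while they are strictly greater than the key, so a key is inserted after any equal elements already placed.
Answer: Stable


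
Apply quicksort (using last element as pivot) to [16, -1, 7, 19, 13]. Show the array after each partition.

Partition 1: pivot=13 at index 2 -> [-1, 7, 13, 19, 16]
Partition 2: pivot=7 at index 1 -> [-1, 7, 13, 19, 16]
Partition 3: pivot=16 at index 3 -> [-1, 7, 13, 16, 19]


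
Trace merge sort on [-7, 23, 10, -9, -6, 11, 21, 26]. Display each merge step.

Divide and conquer:
  Merge [-7] + [23] -> [-7, 23]
  Merge [10] + [-9] -> [-9, 10]
  Merge [-7, 23] + [-9, 10] -> [-9, -7, 10, 23]
  Merge [-6] + [11] -> [-6, 11]
  Merge [21] + [26] -> [21, 26]
  Merge [-6, 11] + [21, 26] -> [-6, 11, 21, 26]
  Merge [-9, -7, 10, 23] + [-6, 11, 21, 26] -> [-9, -7, -6, 10, 11, 21, 23, 26]


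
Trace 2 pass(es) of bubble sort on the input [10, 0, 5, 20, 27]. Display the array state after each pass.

After pass 1: [0, 5, 10, 20, 27] (2 swaps)
After pass 2: [0, 5, 10, 20, 27] (0 swaps)
Total swaps: 2


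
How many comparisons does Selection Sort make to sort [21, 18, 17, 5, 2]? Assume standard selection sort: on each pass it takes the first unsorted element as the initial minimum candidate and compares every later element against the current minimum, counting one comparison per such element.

Pass 1: scan indices 1..4 for the minimum = 4 comparison(s); min is 2, place at index 0 -> [2, 18, 17, 5, 21]
Pass 2: scan indices 2..4 for the minimum = 3 comparison(s); min is 5, place at index 1 -> [2, 5, 17, 18, 21]
Pass 3: scan indices 3..4 for the minimum = 2 comparison(s); min is 17, place at index 2 -> [2, 5, 17, 18, 21]
Pass 4: scan indices 4..4 for the minimum = 1 comparison(s); min is 18, place at index 3 -> [2, 5, 17, 18, 21]
Selection sort always scans the whole unsorted suffix, so the count is (n-1) + (n-2) + ... + 1 = n(n-1)/2 = 5*4/2 = 10 regardless of the input order.
Total comparisons: 4 + 3 + 2 + 1 = 10


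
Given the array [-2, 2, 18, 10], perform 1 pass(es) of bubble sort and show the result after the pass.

After pass 1: [-2, 2, 10, 18] (1 swaps)
Total swaps: 1


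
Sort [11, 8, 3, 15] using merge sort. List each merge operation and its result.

Divide and conquer:
  Merge [11] + [8] -> [8, 11]
  Merge [3] + [15] -> [3, 15]
  Merge [8, 11] + [3, 15] -> [3, 8, 11, 15]


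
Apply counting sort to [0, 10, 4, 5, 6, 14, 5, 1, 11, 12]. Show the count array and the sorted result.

Count array: [1, 1, 0, 0, 1, 2, 1, 0, 0, 0, 1, 1, 1, 0, 1]
(count[i] = number of elements equal to i)
Cumulative count: [1, 2, 2, 2, 3, 5, 6, 6, 6, 6, 7, 8, 9, 9, 10]
Sorted: [0, 1, 4, 5, 5, 6, 10, 11, 12, 14]


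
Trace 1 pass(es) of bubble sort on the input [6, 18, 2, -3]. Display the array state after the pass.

After pass 1: [6, 2, -3, 18] (2 swaps)
Total swaps: 2


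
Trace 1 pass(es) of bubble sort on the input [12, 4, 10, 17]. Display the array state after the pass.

After pass 1: [4, 10, 12, 17] (2 swaps)
Total swaps: 2


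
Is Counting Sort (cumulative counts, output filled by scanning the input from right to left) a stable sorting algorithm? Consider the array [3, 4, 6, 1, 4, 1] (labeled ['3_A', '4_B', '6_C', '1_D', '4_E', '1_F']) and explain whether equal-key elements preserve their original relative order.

Trace Counting Sort on the labeled array (the key is the number; the letter only tracks identity):
  Counts for values 0..6: [0, 2, 0, 1, 2, 0, 1]
  Cumulative counts: [0, 2, 2, 3, 5, 5, 6]
  Scan right to left: place 1_F at output index 1
  Scan right to left: place 4_E at output index 4
  Scan right to left: place 1_D at output index 0
  Scan right to left: place 6_C at output index 5
  Scan right to left: place 4_B at output index 3
  Scan right to left: place 3_A at output index 2
  Output: [1_D, 1_F, 3_A, 4_B, 4_E, 6_C]
Equal keys:
  value 1: originally 1_D, 1_F; after sorting 1_D, 1_F -> order preserved
  value 4: originally 4_B, 4_E; after sorting 4_B, 4_E -> order preserved
All equal keys kept their original relative order. Counting Sort is stable: scanning the input right to left with decreasing cumulative counts places later duplicates at later output positions.
Answer: Stable


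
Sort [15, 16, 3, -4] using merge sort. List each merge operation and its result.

Divide and conquer:
  Merge [15] + [16] -> [15, 16]
  Merge [3] + [-4] -> [-4, 3]
  Merge [15, 16] + [-4, 3] -> [-4, 3, 15, 16]


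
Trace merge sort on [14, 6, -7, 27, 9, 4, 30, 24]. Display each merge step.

Divide and conquer:
  Merge [14] + [6] -> [6, 14]
  Merge [-7] + [27] -> [-7, 27]
  Merge [6, 14] + [-7, 27] -> [-7, 6, 14, 27]
  Merge [9] + [4] -> [4, 9]
  Merge [30] + [24] -> [24, 30]
  Merge [4, 9] + [24, 30] -> [4, 9, 24, 30]
  Merge [-7, 6, 14, 27] + [4, 9, 24, 30] -> [-7, 4, 6, 9, 14, 24, 27, 30]


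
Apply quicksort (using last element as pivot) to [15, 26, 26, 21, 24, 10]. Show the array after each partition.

Partition 1: pivot=10 at index 0 -> [10, 26, 26, 21, 24, 15]
Partition 2: pivot=15 at index 1 -> [10, 15, 26, 21, 24, 26]
Partition 3: pivot=26 at index 5 -> [10, 15, 26, 21, 24, 26]
Partition 4: pivot=24 at index 3 -> [10, 15, 21, 24, 26, 26]


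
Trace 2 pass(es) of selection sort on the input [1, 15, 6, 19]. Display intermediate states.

Pass 1: Select minimum 1 at index 0, swap -> [1, 15, 6, 19]
Pass 2: Select minimum 6 at index 2, swap -> [1, 6, 15, 19]


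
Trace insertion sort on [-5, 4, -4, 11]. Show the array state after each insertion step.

First element -5 is already 'sorted'
Insert 4: shifted 0 elements -> [-5, 4, -4, 11]
Insert -4: shifted 1 elements -> [-5, -4, 4, 11]
Insert 11: shifted 0 elements -> [-5, -4, 4, 11]


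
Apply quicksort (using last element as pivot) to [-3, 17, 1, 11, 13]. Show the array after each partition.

Partition 1: pivot=13 at index 3 -> [-3, 1, 11, 13, 17]
Partition 2: pivot=11 at index 2 -> [-3, 1, 11, 13, 17]
Partition 3: pivot=1 at index 1 -> [-3, 1, 11, 13, 17]


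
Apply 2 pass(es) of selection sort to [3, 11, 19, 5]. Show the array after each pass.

Pass 1: Select minimum 3 at index 0, swap -> [3, 11, 19, 5]
Pass 2: Select minimum 5 at index 3, swap -> [3, 5, 19, 11]


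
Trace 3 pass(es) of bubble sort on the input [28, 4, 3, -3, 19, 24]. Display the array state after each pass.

After pass 1: [4, 3, -3, 19, 24, 28] (5 swaps)
After pass 2: [3, -3, 4, 19, 24, 28] (2 swaps)
After pass 3: [-3, 3, 4, 19, 24, 28] (1 swaps)
Total swaps: 8


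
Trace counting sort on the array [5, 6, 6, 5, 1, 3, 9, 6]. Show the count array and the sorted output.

Count array: [0, 1, 0, 1, 0, 2, 3, 0, 0, 1]
(count[i] = number of elements equal to i)
Cumulative count: [0, 1, 1, 2, 2, 4, 7, 7, 7, 8]
Sorted: [1, 3, 5, 5, 6, 6, 6, 9]


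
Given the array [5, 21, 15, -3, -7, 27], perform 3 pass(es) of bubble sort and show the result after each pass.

After pass 1: [5, 15, -3, -7, 21, 27] (3 swaps)
After pass 2: [5, -3, -7, 15, 21, 27] (2 swaps)
After pass 3: [-3, -7, 5, 15, 21, 27] (2 swaps)
Total swaps: 7


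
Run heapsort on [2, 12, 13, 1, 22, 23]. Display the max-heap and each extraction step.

Build heap: [23, 22, 13, 1, 12, 2]
Extract 23: [22, 12, 13, 1, 2, 23]
Extract 22: [13, 12, 2, 1, 22, 23]
Extract 13: [12, 1, 2, 13, 22, 23]
Extract 12: [2, 1, 12, 13, 22, 23]
Extract 2: [1, 2, 12, 13, 22, 23]


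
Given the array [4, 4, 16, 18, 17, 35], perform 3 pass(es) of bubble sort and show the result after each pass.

After pass 1: [4, 4, 16, 17, 18, 35] (1 swaps)
After pass 2: [4, 4, 16, 17, 18, 35] (0 swaps)
After pass 3: [4, 4, 16, 17, 18, 35] (0 swaps)
Total swaps: 1


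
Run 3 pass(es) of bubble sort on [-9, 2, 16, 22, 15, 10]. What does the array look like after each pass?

After pass 1: [-9, 2, 16, 15, 10, 22] (2 swaps)
After pass 2: [-9, 2, 15, 10, 16, 22] (2 swaps)
After pass 3: [-9, 2, 10, 15, 16, 22] (1 swaps)
Total swaps: 5


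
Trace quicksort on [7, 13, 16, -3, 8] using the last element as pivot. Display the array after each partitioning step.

Partition 1: pivot=8 at index 2 -> [7, -3, 8, 13, 16]
Partition 2: pivot=-3 at index 0 -> [-3, 7, 8, 13, 16]
Partition 3: pivot=16 at index 4 -> [-3, 7, 8, 13, 16]


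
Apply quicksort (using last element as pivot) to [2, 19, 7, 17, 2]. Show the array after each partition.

Partition 1: pivot=2 at index 1 -> [2, 2, 7, 17, 19]
Partition 2: pivot=19 at index 4 -> [2, 2, 7, 17, 19]
Partition 3: pivot=17 at index 3 -> [2, 2, 7, 17, 19]


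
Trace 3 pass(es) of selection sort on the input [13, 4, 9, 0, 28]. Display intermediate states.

Pass 1: Select minimum 0 at index 3, swap -> [0, 4, 9, 13, 28]
Pass 2: Select minimum 4 at index 1, swap -> [0, 4, 9, 13, 28]
Pass 3: Select minimum 9 at index 2, swap -> [0, 4, 9, 13, 28]


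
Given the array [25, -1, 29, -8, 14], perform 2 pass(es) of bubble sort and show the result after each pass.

After pass 1: [-1, 25, -8, 14, 29] (3 swaps)
After pass 2: [-1, -8, 14, 25, 29] (2 swaps)
Total swaps: 5


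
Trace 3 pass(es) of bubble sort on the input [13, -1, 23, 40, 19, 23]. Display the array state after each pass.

After pass 1: [-1, 13, 23, 19, 23, 40] (3 swaps)
After pass 2: [-1, 13, 19, 23, 23, 40] (1 swaps)
After pass 3: [-1, 13, 19, 23, 23, 40] (0 swaps)
Total swaps: 4


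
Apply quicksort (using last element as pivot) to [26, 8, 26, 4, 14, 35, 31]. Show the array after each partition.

Partition 1: pivot=31 at index 5 -> [26, 8, 26, 4, 14, 31, 35]
Partition 2: pivot=14 at index 2 -> [8, 4, 14, 26, 26, 31, 35]
Partition 3: pivot=4 at index 0 -> [4, 8, 14, 26, 26, 31, 35]
Partition 4: pivot=26 at index 4 -> [4, 8, 14, 26, 26, 31, 35]


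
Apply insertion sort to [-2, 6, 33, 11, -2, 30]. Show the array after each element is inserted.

First element -2 is already 'sorted'
Insert 6: shifted 0 elements -> [-2, 6, 33, 11, -2, 30]
Insert 33: shifted 0 elements -> [-2, 6, 33, 11, -2, 30]
Insert 11: shifted 1 elements -> [-2, 6, 11, 33, -2, 30]
Insert -2: shifted 3 elements -> [-2, -2, 6, 11, 33, 30]
Insert 30: shifted 1 elements -> [-2, -2, 6, 11, 30, 33]


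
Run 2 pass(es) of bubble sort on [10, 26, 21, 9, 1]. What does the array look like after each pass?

After pass 1: [10, 21, 9, 1, 26] (3 swaps)
After pass 2: [10, 9, 1, 21, 26] (2 swaps)
Total swaps: 5


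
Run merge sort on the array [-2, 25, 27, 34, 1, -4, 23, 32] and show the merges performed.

Divide and conquer:
  Merge [-2] + [25] -> [-2, 25]
  Merge [27] + [34] -> [27, 34]
  Merge [-2, 25] + [27, 34] -> [-2, 25, 27, 34]
  Merge [1] + [-4] -> [-4, 1]
  Merge [23] + [32] -> [23, 32]
  Merge [-4, 1] + [23, 32] -> [-4, 1, 23, 32]
  Merge [-2, 25, 27, 34] + [-4, 1, 23, 32] -> [-4, -2, 1, 23, 25, 27, 32, 34]


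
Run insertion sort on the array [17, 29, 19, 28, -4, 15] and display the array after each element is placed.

First element 17 is already 'sorted'
Insert 29: shifted 0 elements -> [17, 29, 19, 28, -4, 15]
Insert 19: shifted 1 elements -> [17, 19, 29, 28, -4, 15]
Insert 28: shifted 1 elements -> [17, 19, 28, 29, -4, 15]
Insert -4: shifted 4 elements -> [-4, 17, 19, 28, 29, 15]
Insert 15: shifted 4 elements -> [-4, 15, 17, 19, 28, 29]


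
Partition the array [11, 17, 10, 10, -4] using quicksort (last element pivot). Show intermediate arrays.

Partition 1: pivot=-4 at index 0 -> [-4, 17, 10, 10, 11]
Partition 2: pivot=11 at index 3 -> [-4, 10, 10, 11, 17]
Partition 3: pivot=10 at index 2 -> [-4, 10, 10, 11, 17]


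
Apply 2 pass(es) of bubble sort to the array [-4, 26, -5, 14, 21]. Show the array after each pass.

After pass 1: [-4, -5, 14, 21, 26] (3 swaps)
After pass 2: [-5, -4, 14, 21, 26] (1 swaps)
Total swaps: 4


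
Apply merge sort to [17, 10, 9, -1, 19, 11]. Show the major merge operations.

Divide and conquer:
  Merge [10] + [9] -> [9, 10]
  Merge [17] + [9, 10] -> [9, 10, 17]
  Merge [19] + [11] -> [11, 19]
  Merge [-1] + [11, 19] -> [-1, 11, 19]
  Merge [9, 10, 17] + [-1, 11, 19] -> [-1, 9, 10, 11, 17, 19]


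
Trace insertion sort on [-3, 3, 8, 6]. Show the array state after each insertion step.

First element -3 is already 'sorted'
Insert 3: shifted 0 elements -> [-3, 3, 8, 6]
Insert 8: shifted 0 elements -> [-3, 3, 8, 6]
Insert 6: shifted 1 elements -> [-3, 3, 6, 8]


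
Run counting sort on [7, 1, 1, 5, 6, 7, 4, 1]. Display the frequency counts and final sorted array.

Count array: [0, 3, 0, 0, 1, 1, 1, 2]
(count[i] = number of elements equal to i)
Cumulative count: [0, 3, 3, 3, 4, 5, 6, 8]
Sorted: [1, 1, 1, 4, 5, 6, 7, 7]


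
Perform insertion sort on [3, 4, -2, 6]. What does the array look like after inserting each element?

First element 3 is already 'sorted'
Insert 4: shifted 0 elements -> [3, 4, -2, 6]
Insert -2: shifted 2 elements -> [-2, 3, 4, 6]
Insert 6: shifted 0 elements -> [-2, 3, 4, 6]


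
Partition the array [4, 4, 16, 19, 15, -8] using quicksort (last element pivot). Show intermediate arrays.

Partition 1: pivot=-8 at index 0 -> [-8, 4, 16, 19, 15, 4]
Partition 2: pivot=4 at index 2 -> [-8, 4, 4, 19, 15, 16]
Partition 3: pivot=16 at index 4 -> [-8, 4, 4, 15, 16, 19]


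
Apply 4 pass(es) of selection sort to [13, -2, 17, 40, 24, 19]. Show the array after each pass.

Pass 1: Select minimum -2 at index 1, swap -> [-2, 13, 17, 40, 24, 19]
Pass 2: Select minimum 13 at index 1, swap -> [-2, 13, 17, 40, 24, 19]
Pass 3: Select minimum 17 at index 2, swap -> [-2, 13, 17, 40, 24, 19]
Pass 4: Select minimum 19 at index 5, swap -> [-2, 13, 17, 19, 24, 40]


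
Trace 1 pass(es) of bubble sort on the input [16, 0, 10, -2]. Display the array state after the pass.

After pass 1: [0, 10, -2, 16] (3 swaps)
Total swaps: 3


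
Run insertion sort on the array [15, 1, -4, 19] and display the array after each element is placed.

First element 15 is already 'sorted'
Insert 1: shifted 1 elements -> [1, 15, -4, 19]
Insert -4: shifted 2 elements -> [-4, 1, 15, 19]
Insert 19: shifted 0 elements -> [-4, 1, 15, 19]


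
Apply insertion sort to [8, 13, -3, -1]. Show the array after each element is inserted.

First element 8 is already 'sorted'
Insert 13: shifted 0 elements -> [8, 13, -3, -1]
Insert -3: shifted 2 elements -> [-3, 8, 13, -1]
Insert -1: shifted 2 elements -> [-3, -1, 8, 13]


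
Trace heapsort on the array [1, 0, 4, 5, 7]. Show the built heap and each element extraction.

Build heap: [7, 5, 4, 1, 0]
Extract 7: [5, 1, 4, 0, 7]
Extract 5: [4, 1, 0, 5, 7]
Extract 4: [1, 0, 4, 5, 7]
Extract 1: [0, 1, 4, 5, 7]


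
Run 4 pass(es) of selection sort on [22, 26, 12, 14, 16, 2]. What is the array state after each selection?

Pass 1: Select minimum 2 at index 5, swap -> [2, 26, 12, 14, 16, 22]
Pass 2: Select minimum 12 at index 2, swap -> [2, 12, 26, 14, 16, 22]
Pass 3: Select minimum 14 at index 3, swap -> [2, 12, 14, 26, 16, 22]
Pass 4: Select minimum 16 at index 4, swap -> [2, 12, 14, 16, 26, 22]


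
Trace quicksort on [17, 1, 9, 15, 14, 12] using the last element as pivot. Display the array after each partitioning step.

Partition 1: pivot=12 at index 2 -> [1, 9, 12, 15, 14, 17]
Partition 2: pivot=9 at index 1 -> [1, 9, 12, 15, 14, 17]
Partition 3: pivot=17 at index 5 -> [1, 9, 12, 15, 14, 17]
Partition 4: pivot=14 at index 3 -> [1, 9, 12, 14, 15, 17]


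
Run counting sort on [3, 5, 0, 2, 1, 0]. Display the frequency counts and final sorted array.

Count array: [2, 1, 1, 1, 0, 1]
(count[i] = number of elements equal to i)
Cumulative count: [2, 3, 4, 5, 5, 6]
Sorted: [0, 0, 1, 2, 3, 5]


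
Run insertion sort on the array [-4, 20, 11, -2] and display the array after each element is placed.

First element -4 is already 'sorted'
Insert 20: shifted 0 elements -> [-4, 20, 11, -2]
Insert 11: shifted 1 elements -> [-4, 11, 20, -2]
Insert -2: shifted 2 elements -> [-4, -2, 11, 20]


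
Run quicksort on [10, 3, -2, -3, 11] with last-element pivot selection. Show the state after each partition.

Partition 1: pivot=11 at index 4 -> [10, 3, -2, -3, 11]
Partition 2: pivot=-3 at index 0 -> [-3, 3, -2, 10, 11]
Partition 3: pivot=10 at index 3 -> [-3, 3, -2, 10, 11]
Partition 4: pivot=-2 at index 1 -> [-3, -2, 3, 10, 11]


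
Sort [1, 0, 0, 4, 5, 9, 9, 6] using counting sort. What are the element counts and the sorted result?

Count array: [2, 1, 0, 0, 1, 1, 1, 0, 0, 2]
(count[i] = number of elements equal to i)
Cumulative count: [2, 3, 3, 3, 4, 5, 6, 6, 6, 8]
Sorted: [0, 0, 1, 4, 5, 6, 9, 9]


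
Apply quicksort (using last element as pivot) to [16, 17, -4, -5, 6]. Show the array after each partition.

Partition 1: pivot=6 at index 2 -> [-4, -5, 6, 17, 16]
Partition 2: pivot=-5 at index 0 -> [-5, -4, 6, 17, 16]
Partition 3: pivot=16 at index 3 -> [-5, -4, 6, 16, 17]


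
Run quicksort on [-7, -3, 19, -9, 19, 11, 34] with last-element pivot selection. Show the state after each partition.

Partition 1: pivot=34 at index 6 -> [-7, -3, 19, -9, 19, 11, 34]
Partition 2: pivot=11 at index 3 -> [-7, -3, -9, 11, 19, 19, 34]
Partition 3: pivot=-9 at index 0 -> [-9, -3, -7, 11, 19, 19, 34]
Partition 4: pivot=-7 at index 1 -> [-9, -7, -3, 11, 19, 19, 34]
Partition 5: pivot=19 at index 5 -> [-9, -7, -3, 11, 19, 19, 34]


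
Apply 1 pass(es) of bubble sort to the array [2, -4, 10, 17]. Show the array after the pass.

After pass 1: [-4, 2, 10, 17] (1 swaps)
Total swaps: 1


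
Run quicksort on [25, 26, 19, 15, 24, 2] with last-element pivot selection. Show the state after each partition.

Partition 1: pivot=2 at index 0 -> [2, 26, 19, 15, 24, 25]
Partition 2: pivot=25 at index 4 -> [2, 19, 15, 24, 25, 26]
Partition 3: pivot=24 at index 3 -> [2, 19, 15, 24, 25, 26]
Partition 4: pivot=15 at index 1 -> [2, 15, 19, 24, 25, 26]


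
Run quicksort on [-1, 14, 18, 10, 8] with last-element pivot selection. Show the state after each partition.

Partition 1: pivot=8 at index 1 -> [-1, 8, 18, 10, 14]
Partition 2: pivot=14 at index 3 -> [-1, 8, 10, 14, 18]


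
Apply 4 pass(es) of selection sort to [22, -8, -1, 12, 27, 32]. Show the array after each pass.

Pass 1: Select minimum -8 at index 1, swap -> [-8, 22, -1, 12, 27, 32]
Pass 2: Select minimum -1 at index 2, swap -> [-8, -1, 22, 12, 27, 32]
Pass 3: Select minimum 12 at index 3, swap -> [-8, -1, 12, 22, 27, 32]
Pass 4: Select minimum 22 at index 3, swap -> [-8, -1, 12, 22, 27, 32]


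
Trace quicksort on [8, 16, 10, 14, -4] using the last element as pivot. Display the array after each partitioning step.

Partition 1: pivot=-4 at index 0 -> [-4, 16, 10, 14, 8]
Partition 2: pivot=8 at index 1 -> [-4, 8, 10, 14, 16]
Partition 3: pivot=16 at index 4 -> [-4, 8, 10, 14, 16]
Partition 4: pivot=14 at index 3 -> [-4, 8, 10, 14, 16]


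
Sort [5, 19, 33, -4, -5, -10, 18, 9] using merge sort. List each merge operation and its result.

Divide and conquer:
  Merge [5] + [19] -> [5, 19]
  Merge [33] + [-4] -> [-4, 33]
  Merge [5, 19] + [-4, 33] -> [-4, 5, 19, 33]
  Merge [-5] + [-10] -> [-10, -5]
  Merge [18] + [9] -> [9, 18]
  Merge [-10, -5] + [9, 18] -> [-10, -5, 9, 18]
  Merge [-4, 5, 19, 33] + [-10, -5, 9, 18] -> [-10, -5, -4, 5, 9, 18, 19, 33]


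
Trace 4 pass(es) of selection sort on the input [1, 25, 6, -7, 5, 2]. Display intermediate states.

Pass 1: Select minimum -7 at index 3, swap -> [-7, 25, 6, 1, 5, 2]
Pass 2: Select minimum 1 at index 3, swap -> [-7, 1, 6, 25, 5, 2]
Pass 3: Select minimum 2 at index 5, swap -> [-7, 1, 2, 25, 5, 6]
Pass 4: Select minimum 5 at index 4, swap -> [-7, 1, 2, 5, 25, 6]
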